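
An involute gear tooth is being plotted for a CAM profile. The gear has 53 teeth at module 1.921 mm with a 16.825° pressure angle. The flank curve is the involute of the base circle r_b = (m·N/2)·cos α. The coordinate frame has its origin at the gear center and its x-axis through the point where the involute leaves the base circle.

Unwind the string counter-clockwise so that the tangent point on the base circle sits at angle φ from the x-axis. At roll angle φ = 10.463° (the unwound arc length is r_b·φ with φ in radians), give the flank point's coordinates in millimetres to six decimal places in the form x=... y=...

pitch radius r_p = m·N/2 = 1.921·53/2 = 50.906500
base radius r_b = r_p·cos α = 50.906500·cos 16.825° = 48.727360
roll angle φ = 10.463° = 0.18261380 rad
x = r_b·(cos φ + φ·sin φ) = 48.727360·(0.98337239 + 0.18261380·0.18160053) = 49.533074
y = r_b·(sin φ − φ·cos φ) = 48.727360·(0.18160053 − 0.18261380·0.98337239) = 0.098583

x=49.533074 y=0.098583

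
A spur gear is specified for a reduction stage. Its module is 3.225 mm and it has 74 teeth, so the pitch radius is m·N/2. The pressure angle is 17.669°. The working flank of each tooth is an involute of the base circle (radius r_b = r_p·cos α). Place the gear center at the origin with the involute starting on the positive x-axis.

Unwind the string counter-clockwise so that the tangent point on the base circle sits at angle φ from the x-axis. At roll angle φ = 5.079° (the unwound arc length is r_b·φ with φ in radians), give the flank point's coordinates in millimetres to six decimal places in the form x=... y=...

x=114.141777 y=0.026378

pitch radius r_p = m·N/2 = 3.225·74/2 = 119.325000
base radius r_b = r_p·cos α = 119.325000·cos 17.669° = 113.695943
roll angle φ = 5.079° = 0.08864527 rad
x = r_b·(cos φ + φ·sin φ) = 113.695943·(0.99607358 + 0.08864527·0.08852922) = 114.141777
y = r_b·(sin φ − φ·cos φ) = 113.695943·(0.08852922 − 0.08864527·0.99607358) = 0.026378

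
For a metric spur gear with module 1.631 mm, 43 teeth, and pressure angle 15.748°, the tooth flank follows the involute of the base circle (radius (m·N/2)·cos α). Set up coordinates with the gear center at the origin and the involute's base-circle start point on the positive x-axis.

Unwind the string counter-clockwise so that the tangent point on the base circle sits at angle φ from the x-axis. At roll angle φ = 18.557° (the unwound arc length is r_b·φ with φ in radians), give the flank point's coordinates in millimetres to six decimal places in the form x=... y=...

x=35.474297 y=0.378224

pitch radius r_p = m·N/2 = 1.631·43/2 = 35.066500
base radius r_b = r_p·cos α = 35.066500·cos 15.748° = 33.750269
roll angle φ = 18.557° = 0.32388075 rad
x = r_b·(cos φ + φ·sin φ) = 33.750269·(0.94800752 + 0.32388075·0.31824793) = 35.474297
y = r_b·(sin φ − φ·cos φ) = 33.750269·(0.31824793 − 0.32388075·0.94800752) = 0.378224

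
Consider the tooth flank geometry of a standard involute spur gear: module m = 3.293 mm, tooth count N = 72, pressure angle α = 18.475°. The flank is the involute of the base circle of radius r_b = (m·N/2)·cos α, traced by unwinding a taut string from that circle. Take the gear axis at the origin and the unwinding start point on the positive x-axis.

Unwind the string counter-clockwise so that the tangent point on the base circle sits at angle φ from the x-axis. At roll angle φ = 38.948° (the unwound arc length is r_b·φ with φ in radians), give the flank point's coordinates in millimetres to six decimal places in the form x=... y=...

pitch radius r_p = m·N/2 = 3.293·72/2 = 118.548000
base radius r_b = r_p·cos α = 118.548000·cos 18.475° = 112.438275
roll angle φ = 38.948° = 0.67977084 rad
x = r_b·(cos φ + φ·sin φ) = 112.438275·(0.77771679 + 0.67977084·0.62861482) = 135.491586
y = r_b·(sin φ − φ·cos φ) = 112.438275·(0.62861482 − 0.67977084·0.77771679) = 11.237713

x=135.491586 y=11.237713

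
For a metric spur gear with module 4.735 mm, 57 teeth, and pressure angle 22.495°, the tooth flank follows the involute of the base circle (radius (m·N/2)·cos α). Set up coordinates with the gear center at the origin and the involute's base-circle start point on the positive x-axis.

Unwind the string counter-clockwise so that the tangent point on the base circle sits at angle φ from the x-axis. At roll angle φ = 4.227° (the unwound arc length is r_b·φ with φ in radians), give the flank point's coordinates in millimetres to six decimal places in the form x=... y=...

pitch radius r_p = m·N/2 = 4.735·57/2 = 134.947500
base radius r_b = r_p·cos α = 134.947500·cos 22.495° = 124.679739
roll angle φ = 4.227° = 0.07377507 rad
x = r_b·(cos φ + φ·sin φ) = 124.679739·(0.99727985 + 0.07377507·0.07370816) = 125.018579
y = r_b·(sin φ − φ·cos φ) = 124.679739·(0.07370816 − 0.07377507·0.99727985) = 0.016679

x=125.018579 y=0.016679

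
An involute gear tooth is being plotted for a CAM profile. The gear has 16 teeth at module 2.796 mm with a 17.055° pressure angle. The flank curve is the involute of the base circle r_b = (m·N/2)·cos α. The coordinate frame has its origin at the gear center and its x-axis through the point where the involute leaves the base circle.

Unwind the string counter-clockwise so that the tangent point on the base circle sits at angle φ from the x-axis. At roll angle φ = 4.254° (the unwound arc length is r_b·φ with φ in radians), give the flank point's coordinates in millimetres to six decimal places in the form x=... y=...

x=21.443197 y=0.002916

pitch radius r_p = m·N/2 = 2.796·16/2 = 22.368000
base radius r_b = r_p·cos α = 22.368000·cos 17.055° = 21.384337
roll angle φ = 4.254° = 0.07424631 rad
x = r_b·(cos φ + φ·sin φ) = 21.384337·(0.99724501 + 0.07424631·0.07417811) = 21.443197
y = r_b·(sin φ − φ·cos φ) = 21.384337·(0.07417811 − 0.07424631·0.99724501) = 0.002916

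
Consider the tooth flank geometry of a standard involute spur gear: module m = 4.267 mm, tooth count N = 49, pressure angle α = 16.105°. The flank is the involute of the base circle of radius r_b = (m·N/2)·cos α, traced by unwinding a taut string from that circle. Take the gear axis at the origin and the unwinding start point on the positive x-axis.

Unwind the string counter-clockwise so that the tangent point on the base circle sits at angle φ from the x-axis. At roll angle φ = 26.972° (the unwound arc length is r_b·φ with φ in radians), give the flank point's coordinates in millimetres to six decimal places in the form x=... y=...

x=110.958659 y=3.415834

pitch radius r_p = m·N/2 = 4.267·49/2 = 104.541500
base radius r_b = r_p·cos α = 104.541500·cos 16.105° = 100.438764
roll angle φ = 26.972° = 0.47075021 rad
x = r_b·(cos φ + φ·sin φ) = 100.438764·(0.89122828 + 0.47075021·0.45355502) = 110.958659
y = r_b·(sin φ − φ·cos φ) = 100.438764·(0.45355502 − 0.47075021·0.89122828) = 3.415834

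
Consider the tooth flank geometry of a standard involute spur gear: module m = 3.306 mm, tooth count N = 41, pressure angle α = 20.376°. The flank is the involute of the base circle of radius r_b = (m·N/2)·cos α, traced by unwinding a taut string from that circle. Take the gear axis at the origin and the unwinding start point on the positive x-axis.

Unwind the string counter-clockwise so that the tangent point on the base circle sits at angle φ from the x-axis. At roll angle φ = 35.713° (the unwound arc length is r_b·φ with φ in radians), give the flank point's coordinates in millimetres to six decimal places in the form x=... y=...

x=74.700816 y=4.931928

pitch radius r_p = m·N/2 = 3.306·41/2 = 67.773000
base radius r_b = r_p·cos α = 67.773000·cos 20.376° = 63.532302
roll angle φ = 35.713° = 0.62330944 rad
x = r_b·(cos φ + φ·sin φ) = 63.532302·(0.81195110 + 0.62330944·0.58372545) = 74.700816
y = r_b·(sin φ − φ·cos φ) = 63.532302·(0.58372545 − 0.62330944·0.81195110) = 4.931928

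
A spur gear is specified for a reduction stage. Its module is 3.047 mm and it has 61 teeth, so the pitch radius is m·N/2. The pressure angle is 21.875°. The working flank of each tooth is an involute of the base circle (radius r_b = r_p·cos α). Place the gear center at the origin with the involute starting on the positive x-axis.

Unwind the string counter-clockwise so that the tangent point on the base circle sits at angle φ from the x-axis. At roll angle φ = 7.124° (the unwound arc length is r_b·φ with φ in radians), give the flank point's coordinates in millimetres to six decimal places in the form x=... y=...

pitch radius r_p = m·N/2 = 3.047·61/2 = 92.933500
base radius r_b = r_p·cos α = 92.933500·cos 21.875° = 86.242187
roll angle φ = 7.124° = 0.12433726 rad
x = r_b·(cos φ + φ·sin φ) = 86.242187·(0.99228008 + 0.12433726·0.12401713) = 86.906254
y = r_b·(sin φ − φ·cos φ) = 86.242187·(0.12401713 − 0.12433726·0.99228008) = 0.055174

x=86.906254 y=0.055174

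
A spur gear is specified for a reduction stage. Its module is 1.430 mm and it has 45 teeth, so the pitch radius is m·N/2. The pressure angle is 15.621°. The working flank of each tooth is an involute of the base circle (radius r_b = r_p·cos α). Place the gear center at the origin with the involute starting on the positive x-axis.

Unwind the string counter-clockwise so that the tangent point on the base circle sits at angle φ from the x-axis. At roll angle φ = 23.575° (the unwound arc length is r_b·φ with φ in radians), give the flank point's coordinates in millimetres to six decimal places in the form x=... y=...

pitch radius r_p = m·N/2 = 1.430·45/2 = 32.175000
base radius r_b = r_p·cos α = 32.175000·cos 15.621° = 30.986582
roll angle φ = 23.575° = 0.41146137 rad
x = r_b·(cos φ + φ·sin φ) = 30.986582·(0.91653733 + 0.41146137·0.39994916) = 33.499624
y = r_b·(sin φ − φ·cos φ) = 30.986582·(0.39994916 − 0.41146137·0.91653733) = 0.707407

x=33.499624 y=0.707407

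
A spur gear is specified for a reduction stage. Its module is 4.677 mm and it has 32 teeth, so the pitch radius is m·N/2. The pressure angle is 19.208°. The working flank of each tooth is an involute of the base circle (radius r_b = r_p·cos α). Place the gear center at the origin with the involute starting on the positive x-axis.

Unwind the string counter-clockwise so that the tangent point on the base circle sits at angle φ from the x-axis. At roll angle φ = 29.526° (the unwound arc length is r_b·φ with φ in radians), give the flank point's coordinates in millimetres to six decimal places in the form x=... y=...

x=79.435399 y=3.138765

pitch radius r_p = m·N/2 = 4.677·32/2 = 74.832000
base radius r_b = r_p·cos α = 74.832000·cos 19.208° = 70.666136
roll angle φ = 29.526° = 0.51532591 rad
x = r_b·(cos φ + φ·sin φ) = 70.666136·(0.87013215 + 0.51532591·0.49281846) = 79.435399
y = r_b·(sin φ − φ·cos φ) = 70.666136·(0.49281846 − 0.51532591·0.87013215) = 3.138765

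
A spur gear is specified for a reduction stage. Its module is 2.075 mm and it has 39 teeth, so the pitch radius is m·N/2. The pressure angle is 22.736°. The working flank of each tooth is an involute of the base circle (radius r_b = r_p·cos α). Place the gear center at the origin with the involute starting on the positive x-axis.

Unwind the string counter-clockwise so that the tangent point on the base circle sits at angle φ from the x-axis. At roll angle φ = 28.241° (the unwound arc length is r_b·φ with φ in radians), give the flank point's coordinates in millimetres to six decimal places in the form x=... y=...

x=41.579966 y=1.453737

pitch radius r_p = m·N/2 = 2.075·39/2 = 40.462500
base radius r_b = r_p·cos α = 40.462500·cos 22.736° = 37.318379
roll angle φ = 28.241° = 0.49289843 rad
x = r_b·(cos φ + φ·sin φ) = 37.318379·(0.88096508 + 0.49289843·0.47318129) = 41.579966
y = r_b·(sin φ − φ·cos φ) = 37.318379·(0.47318129 − 0.49289843·0.88096508) = 1.453737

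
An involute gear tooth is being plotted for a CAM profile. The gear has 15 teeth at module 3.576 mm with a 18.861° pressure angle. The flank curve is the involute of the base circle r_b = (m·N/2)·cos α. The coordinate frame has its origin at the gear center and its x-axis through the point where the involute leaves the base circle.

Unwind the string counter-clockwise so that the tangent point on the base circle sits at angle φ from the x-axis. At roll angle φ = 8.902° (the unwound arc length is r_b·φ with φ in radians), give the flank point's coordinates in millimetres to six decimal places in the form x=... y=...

pitch radius r_p = m·N/2 = 3.576·15/2 = 26.820000
base radius r_b = r_p·cos α = 26.820000·cos 18.861° = 25.379917
roll angle φ = 8.902° = 0.15536921 rad
x = r_b·(cos φ + φ·sin φ) = 25.379917·(0.98795446 + 0.15536921·0.15474487) = 25.684401
y = r_b·(sin φ − φ·cos φ) = 25.379917·(0.15474487 − 0.15536921·0.98795446) = 0.031653

x=25.684401 y=0.031653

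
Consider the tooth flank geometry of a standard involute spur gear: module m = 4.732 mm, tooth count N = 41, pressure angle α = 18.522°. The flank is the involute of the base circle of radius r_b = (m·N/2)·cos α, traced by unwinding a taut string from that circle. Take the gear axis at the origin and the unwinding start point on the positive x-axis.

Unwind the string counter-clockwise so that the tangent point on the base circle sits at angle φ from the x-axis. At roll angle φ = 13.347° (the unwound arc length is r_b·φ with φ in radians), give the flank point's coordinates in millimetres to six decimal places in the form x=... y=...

x=94.443198 y=0.385481

pitch radius r_p = m·N/2 = 4.732·41/2 = 97.006000
base radius r_b = r_p·cos α = 97.006000·cos 18.522° = 91.981259
roll angle φ = 13.347° = 0.23294910 rad
x = r_b·(cos φ + φ·sin φ) = 91.981259·(0.97298983 + 0.23294910·0.23084796) = 94.443198
y = r_b·(sin φ − φ·cos φ) = 91.981259·(0.23084796 − 0.23294910·0.97298983) = 0.385481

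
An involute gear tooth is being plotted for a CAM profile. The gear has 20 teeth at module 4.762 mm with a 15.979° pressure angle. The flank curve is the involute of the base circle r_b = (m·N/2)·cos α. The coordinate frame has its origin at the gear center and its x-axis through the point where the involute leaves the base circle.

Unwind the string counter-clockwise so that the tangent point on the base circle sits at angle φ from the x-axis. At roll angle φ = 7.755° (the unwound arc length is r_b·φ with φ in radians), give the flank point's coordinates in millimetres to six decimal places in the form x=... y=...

x=46.197510 y=0.037769

pitch radius r_p = m·N/2 = 4.762·20/2 = 47.620000
base radius r_b = r_p·cos α = 47.620000·cos 15.979° = 45.780090
roll angle φ = 7.755° = 0.13535028 rad
x = r_b·(cos φ + φ·sin φ) = 45.780090·(0.99085413 + 0.13535028·0.13493740) = 46.197510
y = r_b·(sin φ − φ·cos φ) = 45.780090·(0.13493740 − 0.13535028·0.99085413) = 0.037769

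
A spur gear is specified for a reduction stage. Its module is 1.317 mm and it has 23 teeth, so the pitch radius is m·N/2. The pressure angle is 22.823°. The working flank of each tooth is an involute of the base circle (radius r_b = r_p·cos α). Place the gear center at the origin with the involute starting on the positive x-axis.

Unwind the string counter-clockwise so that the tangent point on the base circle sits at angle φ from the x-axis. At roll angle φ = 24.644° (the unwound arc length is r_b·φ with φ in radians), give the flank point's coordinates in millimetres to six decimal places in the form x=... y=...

pitch radius r_p = m·N/2 = 1.317·23/2 = 15.145500
base radius r_b = r_p·cos α = 15.145500·cos 22.823° = 13.959721
roll angle φ = 24.644° = 0.43011894 rad
x = r_b·(cos φ + φ·sin φ) = 13.959721·(0.90891616 + 0.43011894·0.41697891) = 15.191900
y = r_b·(sin φ − φ·cos φ) = 13.959721·(0.41697891 − 0.43011894·0.90891616) = 0.363467

x=15.191900 y=0.363467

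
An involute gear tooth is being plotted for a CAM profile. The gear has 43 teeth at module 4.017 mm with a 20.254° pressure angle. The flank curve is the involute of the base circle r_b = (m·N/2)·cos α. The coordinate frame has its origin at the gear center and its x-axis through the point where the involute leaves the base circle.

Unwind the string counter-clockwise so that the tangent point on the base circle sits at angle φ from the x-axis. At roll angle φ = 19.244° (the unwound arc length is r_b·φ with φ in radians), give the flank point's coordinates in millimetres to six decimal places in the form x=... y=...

x=85.467400 y=1.011836

pitch radius r_p = m·N/2 = 4.017·43/2 = 86.365500
base radius r_b = r_p·cos α = 86.365500·cos 20.254° = 81.025277
roll angle φ = 19.244° = 0.33587116 rad
x = r_b·(cos φ + φ·sin φ) = 81.025277·(0.94412354 + 0.33587116·0.32959178) = 85.467400
y = r_b·(sin φ − φ·cos φ) = 81.025277·(0.32959178 − 0.33587116·0.94412354) = 1.011836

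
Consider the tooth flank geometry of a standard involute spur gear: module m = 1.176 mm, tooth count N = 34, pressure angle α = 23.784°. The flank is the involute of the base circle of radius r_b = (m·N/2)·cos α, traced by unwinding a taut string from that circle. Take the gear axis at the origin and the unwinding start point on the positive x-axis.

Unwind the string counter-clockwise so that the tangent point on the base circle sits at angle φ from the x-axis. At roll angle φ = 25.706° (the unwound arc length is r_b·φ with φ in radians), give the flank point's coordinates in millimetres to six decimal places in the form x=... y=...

pitch radius r_p = m·N/2 = 1.176·34/2 = 19.992000
base radius r_b = r_p·cos α = 19.992000·cos 23.784° = 18.294126
roll angle φ = 25.706° = 0.44865434 rad
x = r_b·(cos φ + φ·sin φ) = 18.294126·(0.90103160 + 0.44865434·0.43375344) = 20.043721
y = r_b·(sin φ − φ·cos φ) = 18.294126·(0.43375344 − 0.44865434·0.90103160) = 0.539708

x=20.043721 y=0.539708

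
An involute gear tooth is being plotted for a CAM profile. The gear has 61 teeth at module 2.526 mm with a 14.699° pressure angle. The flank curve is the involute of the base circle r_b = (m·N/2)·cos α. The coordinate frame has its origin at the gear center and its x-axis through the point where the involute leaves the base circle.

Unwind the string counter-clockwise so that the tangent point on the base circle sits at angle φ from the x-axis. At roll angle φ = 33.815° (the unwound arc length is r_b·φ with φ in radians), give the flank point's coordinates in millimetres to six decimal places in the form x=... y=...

x=86.391600 y=4.930803

pitch radius r_p = m·N/2 = 2.526·61/2 = 77.043000
base radius r_b = r_p·cos α = 77.043000·cos 14.699° = 74.521551
roll angle φ = 33.815° = 0.59018309 rad
x = r_b·(cos φ + φ·sin φ) = 74.521551·(0.83083880 + 0.59018309·0.55651315) = 86.391600
y = r_b·(sin φ − φ·cos φ) = 74.521551·(0.55651315 − 0.59018309·0.83083880) = 4.930803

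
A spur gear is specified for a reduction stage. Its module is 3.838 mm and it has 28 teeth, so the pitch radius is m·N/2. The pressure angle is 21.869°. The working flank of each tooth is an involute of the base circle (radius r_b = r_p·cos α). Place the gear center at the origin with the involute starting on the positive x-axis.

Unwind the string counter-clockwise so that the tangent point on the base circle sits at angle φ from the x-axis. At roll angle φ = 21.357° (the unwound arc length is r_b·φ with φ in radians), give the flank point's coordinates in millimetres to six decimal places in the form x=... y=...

pitch radius r_p = m·N/2 = 3.838·28/2 = 53.732000
base radius r_b = r_p·cos α = 53.732000·cos 21.869° = 49.865334
roll angle φ = 21.357° = 0.37274997 rad
x = r_b·(cos φ + φ·sin φ) = 49.865334·(0.93132939 + 0.37274997·0.36417793) = 53.210136
y = r_b·(sin φ − φ·cos φ) = 49.865334·(0.36417793 − 0.37274997·0.93132939) = 0.848954

x=53.210136 y=0.848954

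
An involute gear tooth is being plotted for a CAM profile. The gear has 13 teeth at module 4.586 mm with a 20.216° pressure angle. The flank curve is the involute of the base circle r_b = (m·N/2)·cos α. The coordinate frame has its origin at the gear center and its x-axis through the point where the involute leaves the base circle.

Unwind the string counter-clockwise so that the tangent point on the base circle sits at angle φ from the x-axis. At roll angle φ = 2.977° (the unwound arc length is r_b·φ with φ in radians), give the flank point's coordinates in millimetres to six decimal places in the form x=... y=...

pitch radius r_p = m·N/2 = 4.586·13/2 = 29.809000
base radius r_b = r_p·cos α = 29.809000·cos 20.216° = 27.972663
roll angle φ = 2.977° = 0.05195845 rad
x = r_b·(cos φ + φ·sin φ) = 27.972663·(0.99865046 + 0.05195845·0.05193508) = 28.010396
y = r_b·(sin φ − φ·cos φ) = 27.972663·(0.05193508 − 0.05195845·0.99865046) = 0.001308

x=28.010396 y=0.001308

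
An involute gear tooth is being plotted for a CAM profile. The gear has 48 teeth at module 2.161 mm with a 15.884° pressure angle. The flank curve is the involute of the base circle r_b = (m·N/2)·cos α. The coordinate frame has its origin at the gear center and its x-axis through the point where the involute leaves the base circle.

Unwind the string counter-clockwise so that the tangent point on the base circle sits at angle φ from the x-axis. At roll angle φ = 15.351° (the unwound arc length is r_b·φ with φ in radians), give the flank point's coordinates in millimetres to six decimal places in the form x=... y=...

x=51.642142 y=0.317511

pitch radius r_p = m·N/2 = 2.161·48/2 = 51.864000
base radius r_b = r_p·cos α = 51.864000·cos 15.884° = 49.883717
roll angle φ = 15.351° = 0.26792549 rad
x = r_b·(cos φ + φ·sin φ) = 49.883717·(0.96432216 + 0.26792549·0.26473152) = 51.642142
y = r_b·(sin φ − φ·cos φ) = 49.883717·(0.26473152 − 0.26792549·0.96432216) = 0.317511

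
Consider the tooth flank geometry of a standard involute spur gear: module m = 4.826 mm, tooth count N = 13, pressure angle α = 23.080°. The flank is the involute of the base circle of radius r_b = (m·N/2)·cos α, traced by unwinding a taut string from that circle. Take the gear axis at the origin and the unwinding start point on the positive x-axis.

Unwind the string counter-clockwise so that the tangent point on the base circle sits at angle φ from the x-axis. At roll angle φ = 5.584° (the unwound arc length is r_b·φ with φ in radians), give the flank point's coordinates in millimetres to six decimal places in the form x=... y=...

x=28.994901 y=0.008896

pitch radius r_p = m·N/2 = 4.826·13/2 = 31.369000
base radius r_b = r_p·cos α = 31.369000·cos 23.080° = 28.858175
roll angle φ = 5.584° = 0.09745919 rad
x = r_b·(cos φ + φ·sin φ) = 28.858175·(0.99525461 + 0.09745919·0.09730498) = 28.994901
y = r_b·(sin φ − φ·cos φ) = 28.858175·(0.09730498 − 0.09745919·0.99525461) = 0.008896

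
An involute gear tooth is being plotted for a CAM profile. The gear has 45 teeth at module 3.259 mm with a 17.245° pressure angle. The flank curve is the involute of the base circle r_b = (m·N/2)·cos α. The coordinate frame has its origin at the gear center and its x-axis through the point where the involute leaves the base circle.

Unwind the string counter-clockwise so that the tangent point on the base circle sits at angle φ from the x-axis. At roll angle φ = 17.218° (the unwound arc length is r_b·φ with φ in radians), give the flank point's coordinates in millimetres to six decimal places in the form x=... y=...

pitch radius r_p = m·N/2 = 3.259·45/2 = 73.327500
base radius r_b = r_p·cos α = 73.327500·cos 17.245° = 70.031122
roll angle φ = 17.218° = 0.30051079 rad
x = r_b·(cos φ + φ·sin φ) = 70.031122·(0.95518542 + 0.30051079·0.29600814) = 73.122230
y = r_b·(sin φ − φ·cos φ) = 70.031122·(0.29600814 − 0.30051079·0.95518542) = 0.627802

x=73.122230 y=0.627802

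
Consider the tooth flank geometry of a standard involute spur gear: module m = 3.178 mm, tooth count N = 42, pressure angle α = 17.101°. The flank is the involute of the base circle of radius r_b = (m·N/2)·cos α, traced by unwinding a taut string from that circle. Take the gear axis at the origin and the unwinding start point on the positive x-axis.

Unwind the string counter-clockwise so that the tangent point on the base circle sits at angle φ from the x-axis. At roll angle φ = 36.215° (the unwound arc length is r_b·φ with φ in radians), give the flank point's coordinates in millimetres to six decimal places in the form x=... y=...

x=75.284656 y=5.157748

pitch radius r_p = m·N/2 = 3.178·42/2 = 66.738000
base radius r_b = r_p·cos α = 66.738000·cos 17.101° = 63.787372
roll angle φ = 36.215° = 0.63207099 rad
x = r_b·(cos φ + φ·sin φ) = 63.787372·(0.80680566 + 0.63207099·0.59081691) = 75.284656
y = r_b·(sin φ − φ·cos φ) = 63.787372·(0.59081691 − 0.63207099·0.80680566) = 5.157748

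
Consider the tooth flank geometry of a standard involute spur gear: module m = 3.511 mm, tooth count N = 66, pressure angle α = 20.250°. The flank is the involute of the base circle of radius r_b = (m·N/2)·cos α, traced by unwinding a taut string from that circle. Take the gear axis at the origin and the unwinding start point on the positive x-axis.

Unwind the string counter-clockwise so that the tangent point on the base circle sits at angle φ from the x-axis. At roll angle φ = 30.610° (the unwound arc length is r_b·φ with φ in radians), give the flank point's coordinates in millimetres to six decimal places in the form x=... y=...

x=123.124895 y=5.368964

pitch radius r_p = m·N/2 = 3.511·66/2 = 115.863000
base radius r_b = r_p·cos α = 115.863000·cos 20.250° = 108.701663
roll angle φ = 30.610° = 0.53424528 rad
x = r_b·(cos φ + φ·sin φ) = 108.701663·(0.86065317 + 0.53424528·0.50919164) = 123.124895
y = r_b·(sin φ − φ·cos φ) = 108.701663·(0.50919164 − 0.53424528·0.86065317) = 5.368964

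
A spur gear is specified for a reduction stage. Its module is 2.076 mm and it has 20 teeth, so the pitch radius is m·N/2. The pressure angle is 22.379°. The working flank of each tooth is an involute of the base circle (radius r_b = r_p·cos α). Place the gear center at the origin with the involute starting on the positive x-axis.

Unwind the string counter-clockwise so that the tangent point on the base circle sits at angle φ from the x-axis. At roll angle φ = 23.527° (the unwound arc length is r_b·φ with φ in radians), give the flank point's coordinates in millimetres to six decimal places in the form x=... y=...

pitch radius r_p = m·N/2 = 2.076·20/2 = 20.760000
base radius r_b = r_p·cos α = 20.760000·cos 22.379° = 19.196474
roll angle φ = 23.527° = 0.41062361 rad
x = r_b·(cos φ + φ·sin φ) = 19.196474·(0.91687207 + 0.41062361·0.39918118) = 20.747267
y = r_b·(sin φ − φ·cos φ) = 19.196474·(0.39918118 − 0.41062361·0.91687207) = 0.435604

x=20.747267 y=0.435604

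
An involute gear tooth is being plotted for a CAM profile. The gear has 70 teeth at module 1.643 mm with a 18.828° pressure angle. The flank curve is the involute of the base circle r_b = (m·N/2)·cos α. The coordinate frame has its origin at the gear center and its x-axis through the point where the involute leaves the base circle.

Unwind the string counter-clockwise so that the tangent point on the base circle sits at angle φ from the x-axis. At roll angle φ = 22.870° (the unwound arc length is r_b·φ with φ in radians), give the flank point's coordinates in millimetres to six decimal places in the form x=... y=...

pitch radius r_p = m·N/2 = 1.643·70/2 = 57.505000
base radius r_b = r_p·cos α = 57.505000·cos 18.828° = 54.428003
roll angle φ = 22.870° = 0.39915680 rad
x = r_b·(cos φ + φ·sin φ) = 54.428003·(0.92138902 + 0.39915680·0.38864157) = 58.592722
y = r_b·(sin φ − φ·cos φ) = 54.428003·(0.38864157 − 0.39915680·0.92138902) = 1.135524

x=58.592722 y=1.135524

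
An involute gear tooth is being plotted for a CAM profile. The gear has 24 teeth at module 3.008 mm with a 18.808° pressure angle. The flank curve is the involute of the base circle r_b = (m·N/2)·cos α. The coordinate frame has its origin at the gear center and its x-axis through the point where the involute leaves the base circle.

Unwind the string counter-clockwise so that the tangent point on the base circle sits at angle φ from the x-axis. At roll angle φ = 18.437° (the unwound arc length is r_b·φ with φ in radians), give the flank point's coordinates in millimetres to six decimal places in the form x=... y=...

x=35.892116 y=0.375583

pitch radius r_p = m·N/2 = 3.008·24/2 = 36.096000
base radius r_b = r_p·cos α = 36.096000·cos 18.808° = 34.168627
roll angle φ = 18.437° = 0.32178635 rad
x = r_b·(cos φ + φ·sin φ) = 34.168627·(0.94867198 + 0.32178635·0.31626173) = 35.892116
y = r_b·(sin φ − φ·cos φ) = 34.168627·(0.31626173 − 0.32178635·0.94867198) = 0.375583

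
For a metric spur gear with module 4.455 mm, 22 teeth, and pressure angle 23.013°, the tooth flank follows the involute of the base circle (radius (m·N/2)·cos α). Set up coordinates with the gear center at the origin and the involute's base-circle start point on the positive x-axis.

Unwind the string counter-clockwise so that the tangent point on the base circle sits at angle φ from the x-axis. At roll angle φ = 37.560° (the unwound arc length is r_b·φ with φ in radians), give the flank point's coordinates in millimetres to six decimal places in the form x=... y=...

pitch radius r_p = m·N/2 = 4.455·22/2 = 49.005000
base radius r_b = r_p·cos α = 49.005000·cos 23.013° = 45.104995
roll angle φ = 37.560° = 0.65554567 rad
x = r_b·(cos φ + φ·sin φ) = 45.104995·(0.79271541 + 0.65554567·0.60959189) = 53.780072
y = r_b·(sin φ − φ·cos φ) = 45.104995·(0.60959189 − 0.65554567·0.79271541) = 4.056326

x=53.780072 y=4.056326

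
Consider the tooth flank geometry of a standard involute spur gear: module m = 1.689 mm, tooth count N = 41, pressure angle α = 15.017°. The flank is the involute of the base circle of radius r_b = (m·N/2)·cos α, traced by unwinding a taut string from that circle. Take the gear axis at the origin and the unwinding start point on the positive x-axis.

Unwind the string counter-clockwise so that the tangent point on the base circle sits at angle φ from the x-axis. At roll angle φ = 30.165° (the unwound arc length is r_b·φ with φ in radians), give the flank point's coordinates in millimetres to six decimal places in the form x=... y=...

x=37.760514 y=1.582078

pitch radius r_p = m·N/2 = 1.689·41/2 = 34.624500
base radius r_b = r_p·cos α = 34.624500·cos 15.017° = 33.442038
roll angle φ = 30.165° = 0.52647857 rad
x = r_b·(cos φ + φ·sin φ) = 33.442038·(0.86458192 + 0.52647857·0.50249190) = 37.760514
y = r_b·(sin φ − φ·cos φ) = 33.442038·(0.50249190 − 0.52647857·0.86458192) = 1.582078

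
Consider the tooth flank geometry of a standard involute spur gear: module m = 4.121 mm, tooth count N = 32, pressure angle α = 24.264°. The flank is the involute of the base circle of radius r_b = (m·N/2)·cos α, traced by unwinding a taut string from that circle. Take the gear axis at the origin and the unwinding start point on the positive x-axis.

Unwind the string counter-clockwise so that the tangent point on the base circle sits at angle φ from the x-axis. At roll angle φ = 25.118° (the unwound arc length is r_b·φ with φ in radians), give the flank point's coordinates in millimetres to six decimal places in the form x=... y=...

pitch radius r_p = m·N/2 = 4.121·32/2 = 65.936000
base radius r_b = r_p·cos α = 65.936000·cos 24.264° = 60.111323
roll angle φ = 25.118° = 0.43839180 rad
x = r_b·(cos φ + φ·sin φ) = 60.111323·(0.90543549 + 0.43839180·0.42448389) = 65.613057
y = r_b·(sin φ − φ·cos φ) = 60.111323·(0.42448389 − 0.43839180·0.90543549) = 1.655971

x=65.613057 y=1.655971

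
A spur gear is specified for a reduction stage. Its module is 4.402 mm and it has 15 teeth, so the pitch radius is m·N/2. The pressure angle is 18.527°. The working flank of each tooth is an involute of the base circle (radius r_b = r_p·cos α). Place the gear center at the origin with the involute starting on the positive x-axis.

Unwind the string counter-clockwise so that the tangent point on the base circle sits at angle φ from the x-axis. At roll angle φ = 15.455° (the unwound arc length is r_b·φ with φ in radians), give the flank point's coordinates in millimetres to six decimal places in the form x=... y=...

x=32.422172 y=0.203308

pitch radius r_p = m·N/2 = 4.402·15/2 = 33.015000
base radius r_b = r_p·cos α = 33.015000·cos 18.527° = 31.303965
roll angle φ = 15.455° = 0.26974064 rad
x = r_b·(cos φ + φ·sin φ) = 31.303965·(0.96384004 + 0.26974064·0.26648146) = 32.422172
y = r_b·(sin φ − φ·cos φ) = 31.303965·(0.26648146 − 0.26974064·0.96384004) = 0.203308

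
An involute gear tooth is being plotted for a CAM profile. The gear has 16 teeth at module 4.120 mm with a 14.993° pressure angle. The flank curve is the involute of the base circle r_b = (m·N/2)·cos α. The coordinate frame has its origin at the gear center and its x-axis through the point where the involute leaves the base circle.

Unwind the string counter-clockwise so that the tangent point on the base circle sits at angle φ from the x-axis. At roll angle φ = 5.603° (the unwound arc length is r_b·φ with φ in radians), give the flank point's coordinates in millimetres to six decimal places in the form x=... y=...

x=31.989827 y=0.009915

pitch radius r_p = m·N/2 = 4.120·16/2 = 32.960000
base radius r_b = r_p·cos α = 32.960000·cos 14.993° = 31.837957
roll angle φ = 5.603° = 0.09779080 rad
x = r_b·(cos φ + φ·sin φ) = 31.837957·(0.99522229 + 0.09779080·0.09763501) = 31.989827
y = r_b·(sin φ − φ·cos φ) = 31.837957·(0.09763501 − 0.09779080·0.99522229) = 0.009915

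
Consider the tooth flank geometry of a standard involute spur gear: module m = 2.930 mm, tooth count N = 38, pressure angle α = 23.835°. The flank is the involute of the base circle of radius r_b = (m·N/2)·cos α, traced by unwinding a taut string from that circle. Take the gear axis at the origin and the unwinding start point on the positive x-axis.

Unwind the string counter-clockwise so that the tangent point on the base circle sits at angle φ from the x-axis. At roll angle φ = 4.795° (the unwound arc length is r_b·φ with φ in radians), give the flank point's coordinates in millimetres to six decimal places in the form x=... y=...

pitch radius r_p = m·N/2 = 2.930·38/2 = 55.670000
base radius r_b = r_p·cos α = 55.670000·cos 23.835° = 50.922072
roll angle φ = 4.795° = 0.08368854 rad
x = r_b·(cos φ + φ·sin φ) = 50.922072·(0.99650016 + 0.08368854·0.08359088) = 51.100083
y = r_b·(sin φ − φ·cos φ) = 50.922072·(0.08359088 − 0.08368854·0.99650016) = 0.009942

x=51.100083 y=0.009942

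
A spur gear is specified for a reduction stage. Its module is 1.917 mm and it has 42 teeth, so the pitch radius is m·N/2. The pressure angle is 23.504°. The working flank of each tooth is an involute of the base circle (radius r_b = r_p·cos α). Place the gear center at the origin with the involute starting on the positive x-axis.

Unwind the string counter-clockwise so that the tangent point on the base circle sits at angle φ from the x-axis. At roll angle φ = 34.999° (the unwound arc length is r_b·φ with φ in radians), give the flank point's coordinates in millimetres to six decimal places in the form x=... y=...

pitch radius r_p = m·N/2 = 1.917·42/2 = 40.257000
base radius r_b = r_p·cos α = 40.257000·cos 23.504° = 36.916967
roll angle φ = 34.999° = 0.61084778 rad
x = r_b·(cos φ + φ·sin φ) = 36.916967·(0.81916205 + 0.61084778·0.57356214) = 43.175176
y = r_b·(sin φ − φ·cos φ) = 36.916967·(0.57356214 − 0.61084778·0.81916205) = 2.701540

x=43.175176 y=2.701540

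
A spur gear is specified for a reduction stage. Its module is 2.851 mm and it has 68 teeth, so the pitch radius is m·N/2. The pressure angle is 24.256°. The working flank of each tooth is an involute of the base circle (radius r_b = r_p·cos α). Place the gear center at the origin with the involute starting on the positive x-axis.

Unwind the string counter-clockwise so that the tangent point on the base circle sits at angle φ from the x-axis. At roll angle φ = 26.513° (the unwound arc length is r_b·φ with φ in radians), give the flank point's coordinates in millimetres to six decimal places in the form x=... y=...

pitch radius r_p = m·N/2 = 2.851·68/2 = 96.934000
base radius r_b = r_p·cos α = 96.934000·cos 24.256° = 88.376572
roll angle φ = 26.513° = 0.46273914 rad
x = r_b·(cos φ + φ·sin φ) = 88.376572·(0.89483310 + 0.46273914·0.44640086) = 97.337979
y = r_b·(sin φ − φ·cos φ) = 88.376572·(0.44640086 − 0.46273914·0.89483310) = 2.856910

x=97.337979 y=2.856910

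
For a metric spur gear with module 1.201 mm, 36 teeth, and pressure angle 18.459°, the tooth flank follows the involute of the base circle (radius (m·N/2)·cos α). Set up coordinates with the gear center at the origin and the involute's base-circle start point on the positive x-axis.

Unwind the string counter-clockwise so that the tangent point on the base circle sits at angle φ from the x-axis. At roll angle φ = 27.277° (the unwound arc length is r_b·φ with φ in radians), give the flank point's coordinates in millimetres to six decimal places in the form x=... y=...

pitch radius r_p = m·N/2 = 1.201·36/2 = 21.618000
base radius r_b = r_p·cos α = 21.618000·cos 18.459° = 20.505764
roll angle φ = 27.277° = 0.47607346 rad
x = r_b·(cos φ + φ·sin φ) = 20.505764·(0.88880127 + 0.47607346·0.45829280) = 22.699518
y = r_b·(sin φ − φ·cos φ) = 20.505764·(0.45829280 − 0.47607346·0.88880127) = 0.720944

x=22.699518 y=0.720944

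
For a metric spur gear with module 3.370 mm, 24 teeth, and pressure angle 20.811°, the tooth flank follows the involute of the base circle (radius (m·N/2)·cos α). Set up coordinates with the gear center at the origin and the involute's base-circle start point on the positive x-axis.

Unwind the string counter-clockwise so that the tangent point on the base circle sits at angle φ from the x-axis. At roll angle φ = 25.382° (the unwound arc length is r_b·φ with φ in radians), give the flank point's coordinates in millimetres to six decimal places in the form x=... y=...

pitch radius r_p = m·N/2 = 3.370·24/2 = 40.440000
base radius r_b = r_p·cos α = 40.440000·cos 20.811° = 37.801593
roll angle φ = 25.382° = 0.44299947 rad
x = r_b·(cos φ + φ·sin φ) = 37.801593·(0.90347000 + 0.44299947·0.42865132) = 41.330837
y = r_b·(sin φ − φ·cos φ) = 37.801593·(0.42865132 − 0.44299947·0.90347000) = 1.074117

x=41.330837 y=1.074117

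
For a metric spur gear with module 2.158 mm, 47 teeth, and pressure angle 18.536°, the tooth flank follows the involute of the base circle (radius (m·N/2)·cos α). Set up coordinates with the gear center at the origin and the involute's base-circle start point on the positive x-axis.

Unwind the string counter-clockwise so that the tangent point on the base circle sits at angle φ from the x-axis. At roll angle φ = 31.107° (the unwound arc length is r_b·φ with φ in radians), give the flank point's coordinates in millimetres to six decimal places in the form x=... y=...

x=54.654904 y=2.490084

pitch radius r_p = m·N/2 = 2.158·47/2 = 50.713000
base radius r_b = r_p·cos α = 50.713000·cos 18.536° = 48.082217
roll angle φ = 31.107° = 0.54291957 rad
x = r_b·(cos φ + φ·sin φ) = 48.082217·(0.85620397 + 0.54291957·0.51663794) = 54.654904
y = r_b·(sin φ − φ·cos φ) = 48.082217·(0.51663794 − 0.54291957·0.85620397) = 2.490084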